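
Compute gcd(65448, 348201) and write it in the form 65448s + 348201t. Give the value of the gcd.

9

Euclidean algorithm:
348201 = 5·65448 + 20961
65448 = 3·20961 + 2565
20961 = 8·2565 + 441
2565 = 5·441 + 360
441 = 1·360 + 81
360 = 4·81 + 36
81 = 2·36 + 9
36 = 4·9 + 0
gcd(65448, 348201) = 9.
Working backward:
9 = 81 − 2·36
9 = −2·360 + 9·81
9 = 9·441 − 11·360
9 = −11·2565 + 64·441
9 = 64·20961 − 523·2565
9 = −523·65448 + 1633·20961
9 = 1633·348201 − 8688·65448
So 9 = (1633)·348201 + (-8688)·65448.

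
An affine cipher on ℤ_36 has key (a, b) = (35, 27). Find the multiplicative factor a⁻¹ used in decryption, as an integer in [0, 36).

35

Apply the Euclidean algorithm to 36 and 35:
36 = 1×35 + 1
35 = 35×1 + 0
Since gcd(35, 36) = 1, back-substitute to write 1 as a combination:
1 = 36 − 35
So 35·(-1) ≡ 1 (mod 36), and -1 ≡ 35 (mod 36).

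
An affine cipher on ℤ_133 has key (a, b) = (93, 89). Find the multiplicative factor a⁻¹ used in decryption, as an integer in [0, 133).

Extended Euclidean algorithm:
133 = 1*93 + 40
93 = 2*40 + 13
40 = 3*13 + 1
13 = 13*1 + 0
The gcd is 1. Working backward:
1 = 40 − 3·13
1 = −3·93 + 7·40
1 = 7·133 − 10·93
Thus 93·(-10) ≡ 1 (mod 133); reducing, -10 mod 133 = 123.

123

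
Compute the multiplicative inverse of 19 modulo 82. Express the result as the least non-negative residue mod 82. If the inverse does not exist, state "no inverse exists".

gcd(82, 19) by repeated division:
82 = 4·19 + 6
19 = 3·6 + 1
6 = 6·1 + 0
gcd = 1, so the inverse exists. Back-substitute:
1 = 19 − 3·6
1 = −3·82 + 13·19
So 19·13 ≡ 1 (mod 82).

13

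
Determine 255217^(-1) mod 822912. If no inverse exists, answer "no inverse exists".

625681

Apply the Euclidean algorithm to 822912 and 255217:
822912 = 3·255217 + 57261
255217 = 4·57261 + 26173
57261 = 2·26173 + 4915
26173 = 5·4915 + 1598
4915 = 3·1598 + 121
1598 = 13·121 + 25
121 = 4·25 + 21
25 = 1·21 + 4
21 = 5·4 + 1
4 = 4·1 + 0
Since gcd(255217, 822912) = 1, back-substitute to write 1 as a combination:
1 = 21 − 5·4
1 = −5·25 + 6·21
1 = 6·121 − 29·25
1 = −29·1598 + 383·121
1 = 383·4915 − 1178·1598
1 = −1178·26173 + 6273·4915
1 = 6273·57261 − 13724·26173
1 = −13724·255217 + 61169·57261
1 = 61169·822912 − 197231·255217
Hence 255217⁻¹ ≡ -197231 ≡ 625681 (mod 822912).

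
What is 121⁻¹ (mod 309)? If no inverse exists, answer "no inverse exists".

Run Euclid on (309, 121):
309 = 2*121 + 67
121 = 1*67 + 54
67 = 1*54 + 13
54 = 4*13 + 2
13 = 6*2 + 1
2 = 2*1 + 0
The gcd is 1. Working backward:
1 = 13 − 6·2
1 = −6·54 + 25·13
1 = 25·67 − 31·54
1 = −31·121 + 56·67
1 = 56·309 − 143·121
So 121·(-143) ≡ 1 (mod 309), and -143 ≡ 166 (mod 309).

166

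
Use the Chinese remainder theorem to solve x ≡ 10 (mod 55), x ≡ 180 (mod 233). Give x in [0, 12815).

6005

Write x = 10 + 55·k. Then 55·k ≡ 180 − 10 ≡ 170 (mod 233).
Need 55⁻¹ mod 233. Extended Euclid on (233, 55):
233 = 4·55 + 13
55 = 4·13 + 3
13 = 4·3 + 1
3 = 3·1 + 0
Back-substitute:
1 = 13 − 4·3
1 = −4·55 + 17·13
1 = 17·233 − 72·55
55⁻¹ ≡ 161 (mod 233), so k ≡ 161·170 ≡ 109 (mod 233).
x = 10 + 55·109 = 6005.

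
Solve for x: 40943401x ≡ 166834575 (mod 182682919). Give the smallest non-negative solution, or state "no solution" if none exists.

121821618

First find gcd(40943401, 182682919):
182682919 = 4×40943401 + 18909315
40943401 = 2×18909315 + 3124771
18909315 = 6×3124771 + 160689
3124771 = 19×160689 + 71680
160689 = 2×71680 + 17329
71680 = 4×17329 + 2364
17329 = 7×2364 + 781
2364 = 3×781 + 21
781 = 37×21 + 4
21 = 5×4 + 1
4 = 4×1 + 0
gcd = 1, so a unique solution mod 182682919 exists.
Back-substitute for the Bézout coefficients:
1 = 21 − 5·4
1 = −5·781 + 186·21
1 = 186·2364 − 563·781
1 = −563·17329 + 4127·2364
1 = 4127·71680 − 17071·17329
1 = −17071·160689 + 38269·71680
1 = 38269·3124771 − 744182·160689
1 = −744182·18909315 + 4503361·3124771
1 = 4503361·40943401 − 9750904·18909315
1 = −9750904·182682919 + 43506977·40943401
So 40943401·(43506977) ≡ 1 (mod 182682919), giving 40943401⁻¹ ≡ 43506977.
x ≡ 40943401⁻¹·166834575 ≡ 43506977·166834575 ≡ 121821618 (mod 182682919).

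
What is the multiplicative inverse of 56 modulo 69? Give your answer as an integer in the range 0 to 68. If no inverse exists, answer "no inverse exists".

53

Run Euclid on (69, 56):
69 = 1×56 + 13
56 = 4×13 + 4
13 = 3×4 + 1
4 = 4×1 + 0
gcd = 1, so the inverse exists. Back-substitute:
1 = 13 − 3·4
1 = −3·56 + 13·13
1 = 13·69 − 16·56
So 56·(-16) ≡ 1 (mod 69), and -16 ≡ 53 (mod 69).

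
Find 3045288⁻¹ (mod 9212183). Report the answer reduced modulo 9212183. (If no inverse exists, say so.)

2148934

Apply the Euclidean algorithm to 9212183 and 3045288:
9212183 = 3·3045288 + 76319
3045288 = 39·76319 + 68847
76319 = 1·68847 + 7472
68847 = 9·7472 + 1599
7472 = 4·1599 + 1076
1599 = 1·1076 + 523
1076 = 2·523 + 30
523 = 17·30 + 13
30 = 2·13 + 4
13 = 3·4 + 1
4 = 4·1 + 0
Since gcd(3045288, 9212183) = 1, back-substitute to write 1 as a combination:
1 = 13 − 3·4
1 = −3·30 + 7·13
1 = 7·523 − 122·30
1 = −122·1076 + 251·523
1 = 251·1599 − 373·1076
1 = −373·7472 + 1743·1599
1 = 1743·68847 − 16060·7472
1 = −16060·76319 + 17803·68847
1 = 17803·3045288 − 710377·76319
1 = −710377·9212183 + 2148934·3045288
So 3045288·2148934 ≡ 1 (mod 9212183).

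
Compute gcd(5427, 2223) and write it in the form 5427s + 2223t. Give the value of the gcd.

Apply Euclid's algorithm to 5427 and 2223:
5427 = 2*2223 + 981
2223 = 2*981 + 261
981 = 3*261 + 198
261 = 1*198 + 63
198 = 3*63 + 9
63 = 7*9 + 0
gcd(5427, 2223) = 9.
Back-substituting:
9 = 198 − 3·63
9 = −3·261 + 4·198
9 = 4·981 − 15·261
9 = −15·2223 + 34·981
9 = 34·5427 − 83·2223
So 9 = (34)·5427 + (-83)·2223.

9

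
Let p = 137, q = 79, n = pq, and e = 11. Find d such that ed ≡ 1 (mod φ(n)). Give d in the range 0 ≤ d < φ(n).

φ(n) = (p−1)(q−1) = 136·78 = 10608.
Need d with 11·d ≡ 1 (mod 10608). Apply the extended Euclidean algorithm:
10608 = 964·11 + 4
11 = 2·4 + 3
4 = 1·3 + 1
3 = 3·1 + 0
Back-substitute:
1 = 4 − 3
1 = −11 + 3·4
1 = 3·10608 − 2893·11
So 11·(-2893) ≡ 1 (mod 10608), hence d ≡ -2893 ≡ 7715 (mod 10608).

7715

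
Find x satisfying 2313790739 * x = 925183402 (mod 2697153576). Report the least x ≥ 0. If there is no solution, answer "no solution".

36771998

First find gcd(2313790739, 2697153576):
2697153576 = 1·2313790739 + 383362837
2313790739 = 6·383362837 + 13613717
383362837 = 28·13613717 + 2178761
13613717 = 6·2178761 + 541151
2178761 = 4·541151 + 14157
541151 = 38·14157 + 3185
14157 = 4·3185 + 1417
3185 = 2·1417 + 351
1417 = 4·351 + 13
351 = 27·13 + 0
gcd = 13 and 13 | 925183402, so solutions exist. Divide through by 13: 177983903x ≡ 71167954 (mod 207473352).
Now find 177983903⁻¹ mod 207473352:
207473352 = 1×177983903 + 29489449
177983903 = 6×29489449 + 1047209
29489449 = 28×1047209 + 167597
1047209 = 6×167597 + 41627
167597 = 4×41627 + 1089
41627 = 38×1089 + 245
1089 = 4×245 + 109
245 = 2×109 + 27
109 = 4×27 + 1
27 = 27×1 + 0
Back-substitute:
1 = 109 − 4·27
1 = −4·245 + 9·109
1 = 9·1089 − 40·245
1 = −40·41627 + 1529·1089
1 = 1529·167597 − 6156·41627
1 = −6156·1047209 + 38465·167597
1 = 38465·29489449 − 1083176·1047209
1 = −1083176·177983903 + 6537521·29489449
1 = 6537521·207473352 − 7620697·177983903
So 177983903·(-7620697) ≡ 1 (mod 207473352), i.e. 177983903⁻¹ ≡ 199852655.
Then x ≡ 199852655·71167954 ≡ 36771998 (mod 207473352); the smallest non-negative solution is x = 36771998.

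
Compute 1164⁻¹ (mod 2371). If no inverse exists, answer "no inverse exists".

Run Euclid on (2371, 1164):
2371 = 2*1164 + 43
1164 = 27*43 + 3
43 = 14*3 + 1
3 = 3*1 + 0
Since gcd(1164, 2371) = 1, back-substitute to write 1 as a combination:
1 = 43 − 14·3
1 = −14·1164 + 379·43
1 = 379·2371 − 772·1164
Hence 1164⁻¹ ≡ -772 ≡ 1599 (mod 2371).

1599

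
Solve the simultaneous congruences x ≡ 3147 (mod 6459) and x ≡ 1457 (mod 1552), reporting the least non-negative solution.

Write x = 3147 + 6459·k. Then 6459·k ≡ 1457 − 3147 ≡ 1414 (mod 1552).
Need 6459⁻¹ mod 1552. Extended Euclid on (1552, 251):
1552 = 6*251 + 46
251 = 5*46 + 21
46 = 2*21 + 4
21 = 5*4 + 1
4 = 4*1 + 0
Back-substitute:
1 = 21 − 5·4
1 = −5·46 + 11·21
1 = 11·251 − 60·46
1 = −60·1552 + 371·251
6459⁻¹ ≡ 371 (mod 1552), so k ≡ 371·1414 ≡ 18 (mod 1552).
x = 3147 + 6459·18 = 119409.

119409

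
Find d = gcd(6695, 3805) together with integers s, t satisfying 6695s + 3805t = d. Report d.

Repeated division:
6695 = 1*3805 + 2890
3805 = 1*2890 + 915
2890 = 3*915 + 145
915 = 6*145 + 45
145 = 3*45 + 10
45 = 4*10 + 5
10 = 2*5 + 0
gcd(6695, 3805) = 5.
Back-substituting:
5 = 45 − 4·10
5 = −4·145 + 13·45
5 = 13·915 − 82·145
5 = −82·2890 + 259·915
5 = 259·3805 − 341·2890
5 = −341·6695 + 600·3805
So 5 = (-341)·6695 + (600)·3805.

5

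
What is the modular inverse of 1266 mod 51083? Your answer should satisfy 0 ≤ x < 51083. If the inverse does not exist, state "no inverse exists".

25945

Apply the Euclidean algorithm to 51083 and 1266:
51083 = 40·1266 + 443
1266 = 2·443 + 380
443 = 1·380 + 63
380 = 6·63 + 2
63 = 31·2 + 1
2 = 2·1 + 0
Since gcd(1266, 51083) = 1, back-substitute to write 1 as a combination:
1 = 63 − 31·2
1 = −31·380 + 187·63
1 = 187·443 − 218·380
1 = −218·1266 + 623·443
1 = 623·51083 − 25138·1266
So 1266·(-25138) ≡ 1 (mod 51083), and -25138 ≡ 25945 (mod 51083).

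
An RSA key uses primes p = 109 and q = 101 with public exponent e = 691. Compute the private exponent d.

5611

φ(n) = (p−1)(q−1) = 108·100 = 10800.
Need d with 691·d ≡ 1 (mod 10800). Apply the extended Euclidean algorithm:
10800 = 15*691 + 435
691 = 1*435 + 256
435 = 1*256 + 179
256 = 1*179 + 77
179 = 2*77 + 25
77 = 3*25 + 2
25 = 12*2 + 1
2 = 2*1 + 0
Back-substitute:
1 = 25 − 12·2
1 = −12·77 + 37·25
1 = 37·179 − 86·77
1 = −86·256 + 123·179
1 = 123·435 − 209·256
1 = −209·691 + 332·435
1 = 332·10800 − 5189·691
So 691·(-5189) ≡ 1 (mod 10800), hence d ≡ -5189 ≡ 5611 (mod 10800).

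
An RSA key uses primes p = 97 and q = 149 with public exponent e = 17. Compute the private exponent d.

10865

φ(n) = (p−1)(q−1) = 96·148 = 14208.
Need d with 17·d ≡ 1 (mod 14208). Apply the extended Euclidean algorithm:
14208 = 835*17 + 13
17 = 1*13 + 4
13 = 3*4 + 1
4 = 4*1 + 0
Back-substitute:
1 = 13 − 3·4
1 = −3·17 + 4·13
1 = 4·14208 − 3343·17
So 17·(-3343) ≡ 1 (mod 14208), hence d ≡ -3343 ≡ 10865 (mod 14208).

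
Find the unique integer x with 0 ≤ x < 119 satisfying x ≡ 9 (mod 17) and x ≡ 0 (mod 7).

77

Write x = 9 + 17·k. Then 17·k ≡ 0 − 9 ≡ 5 (mod 7).
Need 17⁻¹ mod 7. Extended Euclid on (7, 3):
7 = 2*3 + 1
3 = 3*1 + 0
Back-substitute:
1 = 7 − 2·3
17⁻¹ ≡ 5 (mod 7), so k ≡ 5·5 ≡ 4 (mod 7).
x = 9 + 17·4 = 77.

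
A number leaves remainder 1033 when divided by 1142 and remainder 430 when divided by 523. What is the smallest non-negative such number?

497803

Write x = 1033 + 1142·k. Then 1142·k ≡ 430 − 1033 ≡ 443 (mod 523).
Need 1142⁻¹ mod 523. Extended Euclid on (523, 96):
523 = 5*96 + 43
96 = 2*43 + 10
43 = 4*10 + 3
10 = 3*3 + 1
3 = 3*1 + 0
Back-substitute:
1 = 10 − 3·3
1 = −3·43 + 13·10
1 = 13·96 − 29·43
1 = −29·523 + 158·96
1142⁻¹ ≡ 158 (mod 523), so k ≡ 158·443 ≡ 435 (mod 523).
x = 1033 + 1142·435 = 497803.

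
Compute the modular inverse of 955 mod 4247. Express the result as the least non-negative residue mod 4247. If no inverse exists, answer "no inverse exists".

3322

Run Euclid on (4247, 955):
4247 = 4*955 + 427
955 = 2*427 + 101
427 = 4*101 + 23
101 = 4*23 + 9
23 = 2*9 + 5
9 = 1*5 + 4
5 = 1*4 + 1
4 = 4*1 + 0
Since gcd(955, 4247) = 1, back-substitute to write 1 as a combination:
1 = 5 − 4
1 = −9 + 2·5
1 = 2·23 − 5·9
1 = −5·101 + 22·23
1 = 22·427 − 93·101
1 = −93·955 + 208·427
1 = 208·4247 − 925·955
Hence 955⁻¹ ≡ -925 ≡ 3322 (mod 4247).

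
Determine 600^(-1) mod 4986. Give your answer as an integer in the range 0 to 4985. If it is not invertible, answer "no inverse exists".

Euclidean algorithm on 4986, 600:
4986 = 8×600 + 186
600 = 3×186 + 42
186 = 4×42 + 18
42 = 2×18 + 6
18 = 3×6 + 0
The gcd is 6, not 1, hence no inverse exists.

no inverse exists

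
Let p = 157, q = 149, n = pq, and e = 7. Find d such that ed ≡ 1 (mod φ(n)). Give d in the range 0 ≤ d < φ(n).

φ(n) = (p−1)(q−1) = 156·148 = 23088.
Need d with 7·d ≡ 1 (mod 23088). Apply the extended Euclidean algorithm:
23088 = 3298·7 + 2
7 = 3·2 + 1
2 = 2·1 + 0
Back-substitute:
1 = 7 − 3·2
1 = −3·23088 + 9895·7
So 7·9895 ≡ 1 (mod 23088), hence d = 9895.

9895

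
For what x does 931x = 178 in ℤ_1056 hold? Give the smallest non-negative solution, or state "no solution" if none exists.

742

First find gcd(931, 1056):
1056 = 1×931 + 125
931 = 7×125 + 56
125 = 2×56 + 13
56 = 4×13 + 4
13 = 3×4 + 1
4 = 4×1 + 0
gcd = 1, so a unique solution mod 1056 exists.
Back-substitute for the Bézout coefficients:
1 = 13 − 3·4
1 = −3·56 + 13·13
1 = 13·125 − 29·56
1 = −29·931 + 216·125
1 = 216·1056 − 245·931
So 931·(-245) ≡ 1 (mod 1056), giving 931⁻¹ ≡ 811.
x ≡ 931⁻¹·178 ≡ 811·178 ≡ 742 (mod 1056).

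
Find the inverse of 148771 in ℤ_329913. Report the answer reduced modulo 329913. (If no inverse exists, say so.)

22870

Extended Euclidean algorithm:
329913 = 2×148771 + 32371
148771 = 4×32371 + 19287
32371 = 1×19287 + 13084
19287 = 1×13084 + 6203
13084 = 2×6203 + 678
6203 = 9×678 + 101
678 = 6×101 + 72
101 = 1×72 + 29
72 = 2×29 + 14
29 = 2×14 + 1
14 = 14×1 + 0
The gcd is 1. Working backward:
1 = 29 − 2·14
1 = −2·72 + 5·29
1 = 5·101 − 7·72
1 = −7·678 + 47·101
1 = 47·6203 − 430·678
1 = −430·13084 + 907·6203
1 = 907·19287 − 1337·13084
1 = −1337·32371 + 2244·19287
1 = 2244·148771 − 10313·32371
1 = −10313·329913 + 22870·148771
So 148771·22870 ≡ 1 (mod 329913).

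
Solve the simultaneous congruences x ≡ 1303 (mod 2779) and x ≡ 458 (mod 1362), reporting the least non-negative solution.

3055424

Write x = 1303 + 2779·k. Then 2779·k ≡ 458 − 1303 ≡ 517 (mod 1362).
Need 2779⁻¹ mod 1362. Extended Euclid on (1362, 55):
1362 = 24×55 + 42
55 = 1×42 + 13
42 = 3×13 + 3
13 = 4×3 + 1
3 = 3×1 + 0
Back-substitute:
1 = 13 − 4·3
1 = −4·42 + 13·13
1 = 13·55 − 17·42
1 = −17·1362 + 421·55
2779⁻¹ ≡ 421 (mod 1362), so k ≡ 421·517 ≡ 1099 (mod 1362).
x = 1303 + 2779·1099 = 3055424.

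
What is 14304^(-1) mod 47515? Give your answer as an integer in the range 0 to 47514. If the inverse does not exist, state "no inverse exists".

38204

Extended Euclidean algorithm:
47515 = 3×14304 + 4603
14304 = 3×4603 + 495
4603 = 9×495 + 148
495 = 3×148 + 51
148 = 2×51 + 46
51 = 1×46 + 5
46 = 9×5 + 1
5 = 5×1 + 0
The gcd is 1. Working backward:
1 = 46 − 9·5
1 = −9·51 + 10·46
1 = 10·148 − 29·51
1 = −29·495 + 97·148
1 = 97·4603 − 902·495
1 = −902·14304 + 2803·4603
1 = 2803·47515 − 9311·14304
Thus 14304·(-9311) ≡ 1 (mod 47515); reducing, -9311 mod 47515 = 38204.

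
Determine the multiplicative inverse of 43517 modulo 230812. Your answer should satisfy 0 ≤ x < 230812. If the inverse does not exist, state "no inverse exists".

27257

Run Euclid on (230812, 43517):
230812 = 5*43517 + 13227
43517 = 3*13227 + 3836
13227 = 3*3836 + 1719
3836 = 2*1719 + 398
1719 = 4*398 + 127
398 = 3*127 + 17
127 = 7*17 + 8
17 = 2*8 + 1
8 = 8*1 + 0
The gcd is 1. Working backward:
1 = 17 − 2·8
1 = −2·127 + 15·17
1 = 15·398 − 47·127
1 = −47·1719 + 203·398
1 = 203·3836 − 453·1719
1 = −453·13227 + 1562·3836
1 = 1562·43517 − 5139·13227
1 = −5139·230812 + 27257·43517
So 43517·27257 ≡ 1 (mod 230812).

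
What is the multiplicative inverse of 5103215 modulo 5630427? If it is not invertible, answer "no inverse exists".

Run Euclid on (5630427, 5103215):
5630427 = 1*5103215 + 527212
5103215 = 9*527212 + 358307
527212 = 1*358307 + 168905
358307 = 2*168905 + 20497
168905 = 8*20497 + 4929
20497 = 4*4929 + 781
4929 = 6*781 + 243
781 = 3*243 + 52
243 = 4*52 + 35
52 = 1*35 + 17
35 = 2*17 + 1
17 = 17*1 + 0
Since gcd(5103215, 5630427) = 1, back-substitute to write 1 as a combination:
1 = 35 − 2·17
1 = −2·52 + 3·35
1 = 3·243 − 14·52
1 = −14·781 + 45·243
1 = 45·4929 − 284·781
1 = −284·20497 + 1181·4929
1 = 1181·168905 − 9732·20497
1 = −9732·358307 + 20645·168905
1 = 20645·527212 − 30377·358307
1 = −30377·5103215 + 294038·527212
1 = 294038·5630427 − 324415·5103215
Hence 5103215⁻¹ ≡ -324415 ≡ 5306012 (mod 5630427).

5306012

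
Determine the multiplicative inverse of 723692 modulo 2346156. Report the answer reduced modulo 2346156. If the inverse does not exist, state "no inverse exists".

Euclidean algorithm on 2346156, 723692:
2346156 = 3*723692 + 175080
723692 = 4*175080 + 23372
175080 = 7*23372 + 11476
23372 = 2*11476 + 420
11476 = 27*420 + 136
420 = 3*136 + 12
136 = 11*12 + 4
12 = 3*4 + 0
gcd(723692, 2346156) = 4 ≠ 1, so 723692 has no multiplicative inverse modulo 2346156.

no inverse exists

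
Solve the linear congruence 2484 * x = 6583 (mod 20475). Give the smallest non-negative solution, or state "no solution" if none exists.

no solution

gcd(2484, 20475):
20475 = 8×2484 + 603
2484 = 4×603 + 72
603 = 8×72 + 27
72 = 2×27 + 18
27 = 1×18 + 9
18 = 2×9 + 0
gcd = 9, but 9 ∤ 6583, so the congruence has no solution.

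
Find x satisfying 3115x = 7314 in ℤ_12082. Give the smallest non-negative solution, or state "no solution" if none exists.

gcd(3115, 12082):
12082 = 3×3115 + 2737
3115 = 1×2737 + 378
2737 = 7×378 + 91
378 = 4×91 + 14
91 = 6×14 + 7
14 = 2×7 + 0
gcd = 7, but 7 ∤ 7314, so the congruence has no solution.

no solution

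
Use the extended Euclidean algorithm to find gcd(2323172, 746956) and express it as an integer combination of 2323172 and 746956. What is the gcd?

4

Apply Euclid's algorithm to 2323172 and 746956:
2323172 = 3·746956 + 82304
746956 = 9·82304 + 6220
82304 = 13·6220 + 1444
6220 = 4·1444 + 444
1444 = 3·444 + 112
444 = 3·112 + 108
112 = 1·108 + 4
108 = 27·4 + 0
gcd(2323172, 746956) = 4.
Back-substituting:
4 = 112 − 108
4 = −444 + 4·112
4 = 4·1444 − 13·444
4 = −13·6220 + 56·1444
4 = 56·82304 − 741·6220
4 = −741·746956 + 6725·82304
4 = 6725·2323172 − 20916·746956
So 4 = (6725)·2323172 + (-20916)·746956.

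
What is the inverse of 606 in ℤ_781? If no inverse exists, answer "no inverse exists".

Apply the Euclidean algorithm to 781 and 606:
781 = 1*606 + 175
606 = 3*175 + 81
175 = 2*81 + 13
81 = 6*13 + 3
13 = 4*3 + 1
3 = 3*1 + 0
The gcd is 1. Working backward:
1 = 13 − 4·3
1 = −4·81 + 25·13
1 = 25·175 − 54·81
1 = −54·606 + 187·175
1 = 187·781 − 241·606
So 606·(-241) ≡ 1 (mod 781), and -241 ≡ 540 (mod 781).

540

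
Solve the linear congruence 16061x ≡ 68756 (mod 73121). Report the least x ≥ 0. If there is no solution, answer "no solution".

16781

First find gcd(16061, 73121):
73121 = 4×16061 + 8877
16061 = 1×8877 + 7184
8877 = 1×7184 + 1693
7184 = 4×1693 + 412
1693 = 4×412 + 45
412 = 9×45 + 7
45 = 6×7 + 3
7 = 2×3 + 1
3 = 3×1 + 0
gcd = 1, so a unique solution mod 73121 exists.
Back-substitute for the Bézout coefficients:
1 = 7 − 2·3
1 = −2·45 + 13·7
1 = 13·412 − 119·45
1 = −119·1693 + 489·412
1 = 489·7184 − 2075·1693
1 = −2075·8877 + 2564·7184
1 = 2564·16061 − 4639·8877
1 = −4639·73121 + 21120·16061
So 16061·(21120) ≡ 1 (mod 73121), giving 16061⁻¹ ≡ 21120.
x ≡ 16061⁻¹·68756 ≡ 21120·68756 ≡ 16781 (mod 73121).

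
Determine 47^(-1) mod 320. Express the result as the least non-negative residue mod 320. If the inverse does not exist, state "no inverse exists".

143

Apply the Euclidean algorithm to 320 and 47:
320 = 6*47 + 38
47 = 1*38 + 9
38 = 4*9 + 2
9 = 4*2 + 1
2 = 2*1 + 0
The gcd is 1. Working backward:
1 = 9 − 4·2
1 = −4·38 + 17·9
1 = 17·47 − 21·38
1 = −21·320 + 143·47
So 47·143 ≡ 1 (mod 320).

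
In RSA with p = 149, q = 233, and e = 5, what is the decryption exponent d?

27469

φ(n) = (p−1)(q−1) = 148·232 = 34336.
Need d with 5·d ≡ 1 (mod 34336). Apply the extended Euclidean algorithm:
34336 = 6867×5 + 1
5 = 5×1 + 0
Back-substitute:
1 = 34336 − 6867·5
So 5·(-6867) ≡ 1 (mod 34336), hence d ≡ -6867 ≡ 27469 (mod 34336).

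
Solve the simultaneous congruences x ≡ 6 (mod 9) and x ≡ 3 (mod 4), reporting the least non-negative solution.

15

Write x = 6 + 9·k. Then 9·k ≡ 3 − 6 ≡ 1 (mod 4).
Need 9⁻¹ mod 4. Extended Euclid on (4, 1):
4 = 4×1 + 0
9⁻¹ ≡ 1 (mod 4), so k ≡ 1·1 ≡ 1 (mod 4).
x = 6 + 9·1 = 15.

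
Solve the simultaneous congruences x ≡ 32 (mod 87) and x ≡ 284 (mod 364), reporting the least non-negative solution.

Write x = 32 + 87·k. Then 87·k ≡ 284 − 32 ≡ 252 (mod 364).
Need 87⁻¹ mod 364. Extended Euclid on (364, 87):
364 = 4·87 + 16
87 = 5·16 + 7
16 = 2·7 + 2
7 = 3·2 + 1
2 = 2·1 + 0
Back-substitute:
1 = 7 − 3·2
1 = −3·16 + 7·7
1 = 7·87 − 38·16
1 = −38·364 + 159·87
87⁻¹ ≡ 159 (mod 364), so k ≡ 159·252 ≡ 28 (mod 364).
x = 32 + 87·28 = 2468.

2468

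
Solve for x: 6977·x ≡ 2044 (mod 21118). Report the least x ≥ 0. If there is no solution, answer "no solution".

First find gcd(6977, 21118):
21118 = 3*6977 + 187
6977 = 37*187 + 58
187 = 3*58 + 13
58 = 4*13 + 6
13 = 2*6 + 1
6 = 6*1 + 0
gcd = 1, so a unique solution mod 21118 exists.
Back-substitute for the Bézout coefficients:
1 = 13 − 2·6
1 = −2·58 + 9·13
1 = 9·187 − 29·58
1 = −29·6977 + 1082·187
1 = 1082·21118 − 3275·6977
So 6977·(-3275) ≡ 1 (mod 21118), giving 6977⁻¹ ≡ 17843.
x ≡ 6977⁻¹·2044 ≡ 17843·2044 ≡ 306 (mod 21118).

306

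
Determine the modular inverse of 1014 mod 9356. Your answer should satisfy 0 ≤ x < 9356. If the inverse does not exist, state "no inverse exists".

Euclidean algorithm on 9356, 1014:
9356 = 9*1014 + 230
1014 = 4*230 + 94
230 = 2*94 + 42
94 = 2*42 + 10
42 = 4*10 + 2
10 = 5*2 + 0
The gcd is 2, not 1, hence no inverse exists.

no inverse exists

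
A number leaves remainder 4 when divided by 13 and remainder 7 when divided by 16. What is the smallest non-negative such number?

Write x = 4 + 13·k. Then 13·k ≡ 7 − 4 ≡ 3 (mod 16).
Need 13⁻¹ mod 16. Extended Euclid on (16, 13):
16 = 1·13 + 3
13 = 4·3 + 1
3 = 3·1 + 0
Back-substitute:
1 = 13 − 4·3
1 = −4·16 + 5·13
13⁻¹ ≡ 5 (mod 16), so k ≡ 5·3 ≡ 15 (mod 16).
x = 4 + 13·15 = 199.

199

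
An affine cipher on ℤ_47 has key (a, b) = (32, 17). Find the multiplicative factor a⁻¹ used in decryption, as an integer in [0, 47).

Extended Euclidean algorithm:
47 = 1*32 + 15
32 = 2*15 + 2
15 = 7*2 + 1
2 = 2*1 + 0
gcd = 1, so the inverse exists. Back-substitute:
1 = 15 − 7·2
1 = −7·32 + 15·15
1 = 15·47 − 22·32
So 32·(-22) ≡ 1 (mod 47), and -22 ≡ 25 (mod 47).

25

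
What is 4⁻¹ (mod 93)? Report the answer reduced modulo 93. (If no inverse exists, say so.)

Run Euclid on (93, 4):
93 = 23×4 + 1
4 = 4×1 + 0
Since gcd(4, 93) = 1, back-substitute to write 1 as a combination:
1 = 93 − 23·4
So 4·(-23) ≡ 1 (mod 93), and -23 ≡ 70 (mod 93).

70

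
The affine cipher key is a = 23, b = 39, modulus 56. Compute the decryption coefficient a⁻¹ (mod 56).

39

gcd(56, 23) by repeated division:
56 = 2×23 + 10
23 = 2×10 + 3
10 = 3×3 + 1
3 = 3×1 + 0
Since gcd(23, 56) = 1, back-substitute to write 1 as a combination:
1 = 10 − 3·3
1 = −3·23 + 7·10
1 = 7·56 − 17·23
So 23·(-17) ≡ 1 (mod 56), and -17 ≡ 39 (mod 56).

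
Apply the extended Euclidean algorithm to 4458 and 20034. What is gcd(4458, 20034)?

Apply Euclid's algorithm to 20034 and 4458:
20034 = 4·4458 + 2202
4458 = 2·2202 + 54
2202 = 40·54 + 42
54 = 1·42 + 12
42 = 3·12 + 6
12 = 2·6 + 0
gcd(4458, 20034) = 6.
Working backward:
6 = 42 − 3·12
6 = −3·54 + 4·42
6 = 4·2202 − 163·54
6 = −163·4458 + 330·2202
6 = 330·20034 − 1483·4458
So 6 = (330)·20034 + (-1483)·4458.

6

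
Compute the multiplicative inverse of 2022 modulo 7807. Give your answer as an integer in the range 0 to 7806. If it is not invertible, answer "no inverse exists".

gcd(7807, 2022) by repeated division:
7807 = 3*2022 + 1741
2022 = 1*1741 + 281
1741 = 6*281 + 55
281 = 5*55 + 6
55 = 9*6 + 1
6 = 6*1 + 0
The gcd is 1. Working backward:
1 = 55 − 9·6
1 = −9·281 + 46·55
1 = 46·1741 − 285·281
1 = −285·2022 + 331·1741
1 = 331·7807 − 1278·2022
So 2022·(-1278) ≡ 1 (mod 7807), and -1278 ≡ 6529 (mod 7807).

6529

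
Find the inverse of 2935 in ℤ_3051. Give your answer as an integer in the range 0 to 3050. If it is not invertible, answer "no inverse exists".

gcd(3051, 2935) by repeated division:
3051 = 1×2935 + 116
2935 = 25×116 + 35
116 = 3×35 + 11
35 = 3×11 + 2
11 = 5×2 + 1
2 = 2×1 + 0
The gcd is 1. Working backward:
1 = 11 − 5·2
1 = −5·35 + 16·11
1 = 16·116 − 53·35
1 = −53·2935 + 1341·116
1 = 1341·3051 − 1394·2935
Thus 2935·(-1394) ≡ 1 (mod 3051); reducing, -1394 mod 3051 = 1657.

1657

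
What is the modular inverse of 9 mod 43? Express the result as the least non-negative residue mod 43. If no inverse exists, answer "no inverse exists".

24

Run Euclid on (43, 9):
43 = 4×9 + 7
9 = 1×7 + 2
7 = 3×2 + 1
2 = 2×1 + 0
The gcd is 1. Working backward:
1 = 7 − 3·2
1 = −3·9 + 4·7
1 = 4·43 − 19·9
Hence 9⁻¹ ≡ -19 ≡ 24 (mod 43).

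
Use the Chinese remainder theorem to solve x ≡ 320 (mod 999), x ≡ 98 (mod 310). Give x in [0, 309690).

Write x = 320 + 999·k. Then 999·k ≡ 98 − 320 ≡ 88 (mod 310).
Need 999⁻¹ mod 310. Extended Euclid on (310, 69):
310 = 4·69 + 34
69 = 2·34 + 1
34 = 34·1 + 0
Back-substitute:
1 = 69 − 2·34
1 = −2·310 + 9·69
999⁻¹ ≡ 9 (mod 310), so k ≡ 9·88 ≡ 172 (mod 310).
x = 320 + 999·172 = 172148.

172148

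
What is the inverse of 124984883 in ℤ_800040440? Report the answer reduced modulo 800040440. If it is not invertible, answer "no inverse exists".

Run Euclid on (800040440, 124984883):
800040440 = 6·124984883 + 50131142
124984883 = 2·50131142 + 24722599
50131142 = 2·24722599 + 685944
24722599 = 36·685944 + 28615
685944 = 23·28615 + 27799
28615 = 1·27799 + 816
27799 = 34·816 + 55
816 = 14·55 + 46
55 = 1·46 + 9
46 = 5·9 + 1
9 = 9·1 + 0
Since gcd(124984883, 800040440) = 1, back-substitute to write 1 as a combination:
1 = 46 − 5·9
1 = −5·55 + 6·46
1 = 6·816 − 89·55
1 = −89·27799 + 3032·816
1 = 3032·28615 − 3121·27799
1 = −3121·685944 + 74815·28615
1 = 74815·24722599 − 2696461·685944
1 = −2696461·50131142 + 5467737·24722599
1 = 5467737·124984883 − 13631935·50131142
1 = −13631935·800040440 + 87259347·124984883
So 124984883·87259347 ≡ 1 (mod 800040440).

87259347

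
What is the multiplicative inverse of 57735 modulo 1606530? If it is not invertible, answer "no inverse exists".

Euclidean algorithm on 1606530, 57735:
1606530 = 27*57735 + 47685
57735 = 1*47685 + 10050
47685 = 4*10050 + 7485
10050 = 1*7485 + 2565
7485 = 2*2565 + 2355
2565 = 1*2355 + 210
2355 = 11*210 + 45
210 = 4*45 + 30
45 = 1*30 + 15
30 = 2*15 + 0
The gcd is 15, not 1, hence no inverse exists.

no inverse exists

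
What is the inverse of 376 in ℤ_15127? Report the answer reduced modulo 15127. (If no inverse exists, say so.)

Run Euclid on (15127, 376):
15127 = 40·376 + 87
376 = 4·87 + 28
87 = 3·28 + 3
28 = 9·3 + 1
3 = 3·1 + 0
gcd = 1, so the inverse exists. Back-substitute:
1 = 28 − 9·3
1 = −9·87 + 28·28
1 = 28·376 − 121·87
1 = −121·15127 + 4868·376
So 376·4868 ≡ 1 (mod 15127).

4868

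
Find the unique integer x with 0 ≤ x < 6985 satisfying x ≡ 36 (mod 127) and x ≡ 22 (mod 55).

4862

Write x = 36 + 127·k. Then 127·k ≡ 22 − 36 ≡ 41 (mod 55).
Need 127⁻¹ mod 55. Extended Euclid on (55, 17):
55 = 3*17 + 4
17 = 4*4 + 1
4 = 4*1 + 0
Back-substitute:
1 = 17 − 4·4
1 = −4·55 + 13·17
127⁻¹ ≡ 13 (mod 55), so k ≡ 13·41 ≡ 38 (mod 55).
x = 36 + 127·38 = 4862.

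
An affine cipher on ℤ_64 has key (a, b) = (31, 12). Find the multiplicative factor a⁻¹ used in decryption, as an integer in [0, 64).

Extended Euclidean algorithm:
64 = 2×31 + 2
31 = 15×2 + 1
2 = 2×1 + 0
gcd = 1, so the inverse exists. Back-substitute:
1 = 31 − 15·2
1 = −15·64 + 31·31
So 31·31 ≡ 1 (mod 64).

31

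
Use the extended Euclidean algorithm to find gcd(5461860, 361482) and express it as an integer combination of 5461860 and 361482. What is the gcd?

Apply Euclid's algorithm to 5461860 and 361482:
5461860 = 15*361482 + 39630
361482 = 9*39630 + 4812
39630 = 8*4812 + 1134
4812 = 4*1134 + 276
1134 = 4*276 + 30
276 = 9*30 + 6
30 = 5*6 + 0
gcd(5461860, 361482) = 6.
Back-substituting:
6 = 276 − 9·30
6 = −9·1134 + 37·276
6 = 37·4812 − 157·1134
6 = −157·39630 + 1293·4812
6 = 1293·361482 − 11794·39630
6 = −11794·5461860 + 178203·361482
So 6 = (-11794)·5461860 + (178203)·361482.

6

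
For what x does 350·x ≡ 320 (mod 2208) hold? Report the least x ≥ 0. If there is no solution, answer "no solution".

First find gcd(350, 2208):
2208 = 6×350 + 108
350 = 3×108 + 26
108 = 4×26 + 4
26 = 6×4 + 2
4 = 2×2 + 0
gcd = 2 and 2 | 320, so solutions exist. Divide through by 2: 175x ≡ 160 (mod 1104).
Now find 175⁻¹ mod 1104:
1104 = 6·175 + 54
175 = 3·54 + 13
54 = 4·13 + 2
13 = 6·2 + 1
2 = 2·1 + 0
Back-substitute:
1 = 13 − 6·2
1 = −6·54 + 25·13
1 = 25·175 − 81·54
1 = −81·1104 + 511·175
So 175⁻¹ ≡ 511 (mod 1104).
Then x ≡ 511·160 ≡ 64 (mod 1104); the smallest non-negative solution is x = 64.

64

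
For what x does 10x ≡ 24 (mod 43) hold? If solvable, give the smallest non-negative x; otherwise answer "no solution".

11

First find gcd(10, 43):
43 = 4·10 + 3
10 = 3·3 + 1
3 = 3·1 + 0
gcd = 1, so a unique solution mod 43 exists.
Back-substitute for the Bézout coefficients:
1 = 10 − 3·3
1 = −3·43 + 13·10
So 10·(13) ≡ 1 (mod 43), giving 10⁻¹ ≡ 13.
x ≡ 10⁻¹·24 ≡ 13·24 ≡ 11 (mod 43).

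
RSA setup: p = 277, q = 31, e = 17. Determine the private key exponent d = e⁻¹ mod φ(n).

7793

φ(n) = (p−1)(q−1) = 276·30 = 8280.
Need d with 17·d ≡ 1 (mod 8280). Apply the extended Euclidean algorithm:
8280 = 487*17 + 1
17 = 17*1 + 0
Back-substitute:
1 = 8280 − 487·17
So 17·(-487) ≡ 1 (mod 8280), hence d ≡ -487 ≡ 7793 (mod 8280).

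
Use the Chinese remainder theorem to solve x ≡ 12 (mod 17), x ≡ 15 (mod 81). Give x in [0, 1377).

Write x = 12 + 17·k. Then 17·k ≡ 15 − 12 ≡ 3 (mod 81).
Need 17⁻¹ mod 81. Extended Euclid on (81, 17):
81 = 4*17 + 13
17 = 1*13 + 4
13 = 3*4 + 1
4 = 4*1 + 0
Back-substitute:
1 = 13 − 3·4
1 = −3·17 + 4·13
1 = 4·81 − 19·17
17⁻¹ ≡ 62 (mod 81), so k ≡ 62·3 ≡ 24 (mod 81).
x = 12 + 17·24 = 420.

420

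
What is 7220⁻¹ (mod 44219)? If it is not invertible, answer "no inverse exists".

Extended Euclidean algorithm:
44219 = 6·7220 + 899
7220 = 8·899 + 28
899 = 32·28 + 3
28 = 9·3 + 1
3 = 3·1 + 0
Since gcd(7220, 44219) = 1, back-substitute to write 1 as a combination:
1 = 28 − 9·3
1 = −9·899 + 289·28
1 = 289·7220 − 2321·899
1 = −2321·44219 + 14215·7220
So 7220·14215 ≡ 1 (mod 44219).

14215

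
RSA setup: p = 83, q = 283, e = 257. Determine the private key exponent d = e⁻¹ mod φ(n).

3869

φ(n) = (p−1)(q−1) = 82·282 = 23124.
Need d with 257·d ≡ 1 (mod 23124). Apply the extended Euclidean algorithm:
23124 = 89*257 + 251
257 = 1*251 + 6
251 = 41*6 + 5
6 = 1*5 + 1
5 = 5*1 + 0
Back-substitute:
1 = 6 − 5
1 = −251 + 42·6
1 = 42·257 − 43·251
1 = −43·23124 + 3869·257
So 257·3869 ≡ 1 (mod 23124), hence d = 3869.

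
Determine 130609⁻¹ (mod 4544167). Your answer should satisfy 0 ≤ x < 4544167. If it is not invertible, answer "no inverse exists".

4063270

Run Euclid on (4544167, 130609):
4544167 = 34*130609 + 103461
130609 = 1*103461 + 27148
103461 = 3*27148 + 22017
27148 = 1*22017 + 5131
22017 = 4*5131 + 1493
5131 = 3*1493 + 652
1493 = 2*652 + 189
652 = 3*189 + 85
189 = 2*85 + 19
85 = 4*19 + 9
19 = 2*9 + 1
9 = 9*1 + 0
gcd = 1, so the inverse exists. Back-substitute:
1 = 19 − 2·9
1 = −2·85 + 9·19
1 = 9·189 − 20·85
1 = −20·652 + 69·189
1 = 69·1493 − 158·652
1 = −158·5131 + 543·1493
1 = 543·22017 − 2330·5131
1 = −2330·27148 + 2873·22017
1 = 2873·103461 − 10949·27148
1 = −10949·130609 + 13822·103461
1 = 13822·4544167 − 480897·130609
Hence 130609⁻¹ ≡ -480897 ≡ 4063270 (mod 4544167).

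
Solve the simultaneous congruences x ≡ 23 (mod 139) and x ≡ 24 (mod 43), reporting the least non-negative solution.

1830

Write x = 23 + 139·k. Then 139·k ≡ 24 − 23 ≡ 1 (mod 43).
Need 139⁻¹ mod 43. Extended Euclid on (43, 10):
43 = 4×10 + 3
10 = 3×3 + 1
3 = 3×1 + 0
Back-substitute:
1 = 10 − 3·3
1 = −3·43 + 13·10
139⁻¹ ≡ 13 (mod 43), so k ≡ 13·1 ≡ 13 (mod 43).
x = 23 + 139·13 = 1830.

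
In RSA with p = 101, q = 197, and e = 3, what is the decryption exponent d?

φ(n) = (p−1)(q−1) = 100·196 = 19600.
Need d with 3·d ≡ 1 (mod 19600). Apply the extended Euclidean algorithm:
19600 = 6533·3 + 1
3 = 3·1 + 0
Back-substitute:
1 = 19600 − 6533·3
So 3·(-6533) ≡ 1 (mod 19600), hence d ≡ -6533 ≡ 13067 (mod 19600).

13067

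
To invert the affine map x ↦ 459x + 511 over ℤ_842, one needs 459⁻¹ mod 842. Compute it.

Run Euclid on (842, 459):
842 = 1·459 + 383
459 = 1·383 + 76
383 = 5·76 + 3
76 = 25·3 + 1
3 = 3·1 + 0
Since gcd(459, 842) = 1, back-substitute to write 1 as a combination:
1 = 76 − 25·3
1 = −25·383 + 126·76
1 = 126·459 − 151·383
1 = −151·842 + 277·459
So 459·277 ≡ 1 (mod 842).

277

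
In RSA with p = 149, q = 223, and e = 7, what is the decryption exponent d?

18775

φ(n) = (p−1)(q−1) = 148·222 = 32856.
Need d with 7·d ≡ 1 (mod 32856). Apply the extended Euclidean algorithm:
32856 = 4693*7 + 5
7 = 1*5 + 2
5 = 2*2 + 1
2 = 2*1 + 0
Back-substitute:
1 = 5 − 2·2
1 = −2·7 + 3·5
1 = 3·32856 − 14081·7
So 7·(-14081) ≡ 1 (mod 32856), hence d ≡ -14081 ≡ 18775 (mod 32856).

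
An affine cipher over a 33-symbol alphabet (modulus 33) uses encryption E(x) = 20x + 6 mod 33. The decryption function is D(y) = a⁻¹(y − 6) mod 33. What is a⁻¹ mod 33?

Run Euclid on (33, 20):
33 = 1·20 + 13
20 = 1·13 + 7
13 = 1·7 + 6
7 = 1·6 + 1
6 = 6·1 + 0
Since gcd(20, 33) = 1, back-substitute to write 1 as a combination:
1 = 7 − 6
1 = −13 + 2·7
1 = 2·20 − 3·13
1 = −3·33 + 5·20
So 20·5 ≡ 1 (mod 33).

5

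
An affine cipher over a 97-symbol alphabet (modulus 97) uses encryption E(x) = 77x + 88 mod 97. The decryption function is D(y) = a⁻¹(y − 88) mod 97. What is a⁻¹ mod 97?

63

Apply the Euclidean algorithm to 97 and 77:
97 = 1*77 + 20
77 = 3*20 + 17
20 = 1*17 + 3
17 = 5*3 + 2
3 = 1*2 + 1
2 = 2*1 + 0
Since gcd(77, 97) = 1, back-substitute to write 1 as a combination:
1 = 3 − 2
1 = −17 + 6·3
1 = 6·20 − 7·17
1 = −7·77 + 27·20
1 = 27·97 − 34·77
Thus 77·(-34) ≡ 1 (mod 97); reducing, -34 mod 97 = 63.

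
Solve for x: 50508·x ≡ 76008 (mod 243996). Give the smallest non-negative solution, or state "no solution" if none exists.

First find gcd(50508, 243996):
243996 = 4×50508 + 41964
50508 = 1×41964 + 8544
41964 = 4×8544 + 7788
8544 = 1×7788 + 756
7788 = 10×756 + 228
756 = 3×228 + 72
228 = 3×72 + 12
72 = 6×12 + 0
gcd = 12 and 12 | 76008, so solutions exist. Divide through by 12: 4209x ≡ 6334 (mod 20333).
Now find 4209⁻¹ mod 20333:
20333 = 4*4209 + 3497
4209 = 1*3497 + 712
3497 = 4*712 + 649
712 = 1*649 + 63
649 = 10*63 + 19
63 = 3*19 + 6
19 = 3*6 + 1
6 = 6*1 + 0
Back-substitute:
1 = 19 − 3·6
1 = −3·63 + 10·19
1 = 10·649 − 103·63
1 = −103·712 + 113·649
1 = 113·3497 − 555·712
1 = −555·4209 + 668·3497
1 = 668·20333 − 3227·4209
So 4209·(-3227) ≡ 1 (mod 20333), i.e. 4209⁻¹ ≡ 17106.
Then x ≡ 17106·6334 ≡ 15180 (mod 20333); the smallest non-negative solution is x = 15180.

15180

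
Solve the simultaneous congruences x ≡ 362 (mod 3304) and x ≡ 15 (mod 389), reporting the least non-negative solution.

201906

Write x = 362 + 3304·k. Then 3304·k ≡ 15 − 362 ≡ 42 (mod 389).
Need 3304⁻¹ mod 389. Extended Euclid on (389, 192):
389 = 2*192 + 5
192 = 38*5 + 2
5 = 2*2 + 1
2 = 2*1 + 0
Back-substitute:
1 = 5 − 2·2
1 = −2·192 + 77·5
1 = 77·389 − 156·192
3304⁻¹ ≡ 233 (mod 389), so k ≡ 233·42 ≡ 61 (mod 389).
x = 362 + 3304·61 = 201906.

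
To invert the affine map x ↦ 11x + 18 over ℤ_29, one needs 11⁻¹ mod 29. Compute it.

8

Apply the Euclidean algorithm to 29 and 11:
29 = 2×11 + 7
11 = 1×7 + 4
7 = 1×4 + 3
4 = 1×3 + 1
3 = 3×1 + 0
gcd = 1, so the inverse exists. Back-substitute:
1 = 4 − 3
1 = −7 + 2·4
1 = 2·11 − 3·7
1 = −3·29 + 8·11
So 11·8 ≡ 1 (mod 29).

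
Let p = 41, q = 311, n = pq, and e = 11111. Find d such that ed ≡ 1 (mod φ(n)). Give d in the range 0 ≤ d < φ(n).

φ(n) = (p−1)(q−1) = 40·310 = 12400.
Need d with 11111·d ≡ 1 (mod 12400). Apply the extended Euclidean algorithm:
12400 = 1*11111 + 1289
11111 = 8*1289 + 799
1289 = 1*799 + 490
799 = 1*490 + 309
490 = 1*309 + 181
309 = 1*181 + 128
181 = 1*128 + 53
128 = 2*53 + 22
53 = 2*22 + 9
22 = 2*9 + 4
9 = 2*4 + 1
4 = 4*1 + 0
Back-substitute:
1 = 9 − 2·4
1 = −2·22 + 5·9
1 = 5·53 − 12·22
1 = −12·128 + 29·53
1 = 29·181 − 41·128
1 = −41·309 + 70·181
1 = 70·490 − 111·309
1 = −111·799 + 181·490
1 = 181·1289 − 292·799
1 = −292·11111 + 2517·1289
1 = 2517·12400 − 2809·11111
So 11111·(-2809) ≡ 1 (mod 12400), hence d ≡ -2809 ≡ 9591 (mod 12400).

9591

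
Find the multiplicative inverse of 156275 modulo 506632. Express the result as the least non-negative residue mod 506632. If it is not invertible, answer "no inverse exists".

no inverse exists

Euclidean algorithm on 506632, 156275:
506632 = 3×156275 + 37807
156275 = 4×37807 + 5047
37807 = 7×5047 + 2478
5047 = 2×2478 + 91
2478 = 27×91 + 21
91 = 4×21 + 7
21 = 3×7 + 0
The gcd is 7, not 1, hence no inverse exists.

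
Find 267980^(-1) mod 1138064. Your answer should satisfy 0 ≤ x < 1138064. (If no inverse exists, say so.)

no inverse exists

Compute gcd(267980, 1138064):
1138064 = 4*267980 + 66144
267980 = 4*66144 + 3404
66144 = 19*3404 + 1468
3404 = 2*1468 + 468
1468 = 3*468 + 64
468 = 7*64 + 20
64 = 3*20 + 4
20 = 5*4 + 0
gcd(267980, 1138064) = 4 ≠ 1, so 267980 has no multiplicative inverse modulo 1138064.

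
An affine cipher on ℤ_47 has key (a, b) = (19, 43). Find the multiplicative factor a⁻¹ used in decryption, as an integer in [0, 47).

gcd(47, 19) by repeated division:
47 = 2×19 + 9
19 = 2×9 + 1
9 = 9×1 + 0
The gcd is 1. Working backward:
1 = 19 − 2·9
1 = −2·47 + 5·19
So 19·5 ≡ 1 (mod 47).

5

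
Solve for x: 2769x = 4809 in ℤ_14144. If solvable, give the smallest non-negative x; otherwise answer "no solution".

gcd(2769, 14144):
14144 = 5*2769 + 299
2769 = 9*299 + 78
299 = 3*78 + 65
78 = 1*65 + 13
65 = 5*13 + 0
gcd = 13, but 13 ∤ 4809, so the congruence has no solution.

no solution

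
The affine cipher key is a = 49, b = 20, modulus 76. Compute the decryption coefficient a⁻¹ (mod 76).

Run Euclid on (76, 49):
76 = 1·49 + 27
49 = 1·27 + 22
27 = 1·22 + 5
22 = 4·5 + 2
5 = 2·2 + 1
2 = 2·1 + 0
gcd = 1, so the inverse exists. Back-substitute:
1 = 5 − 2·2
1 = −2·22 + 9·5
1 = 9·27 − 11·22
1 = −11·49 + 20·27
1 = 20·76 − 31·49
So 49·(-31) ≡ 1 (mod 76), and -31 ≡ 45 (mod 76).

45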